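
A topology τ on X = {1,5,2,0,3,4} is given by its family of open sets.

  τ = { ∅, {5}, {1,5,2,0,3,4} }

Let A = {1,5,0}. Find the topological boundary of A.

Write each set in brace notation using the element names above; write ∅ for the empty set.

interior: largest open inside A is {5} (from ∅, {5})
cl via duality: int({2,3,4}) = ∅, so X∖∅ = {1,5,2,0,3,4}
cl∖int = {1,2,0,3,4}

{1,2,0,3,4}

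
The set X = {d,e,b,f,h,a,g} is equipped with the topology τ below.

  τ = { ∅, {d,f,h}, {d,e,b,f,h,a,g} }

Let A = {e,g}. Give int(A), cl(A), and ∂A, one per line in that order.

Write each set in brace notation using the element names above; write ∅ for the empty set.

int(A) = ∅
cl(A)  = {e,b,a,g}
∂A     = {e,b,a,g}

open subsets of A: ∅; so int(A) = ∅
closure: X∖int(X∖A) = X∖{d,f,h} = {e,b,a,g}
∂A = {e,b,a,g} minus ∅ = {e,b,a,g}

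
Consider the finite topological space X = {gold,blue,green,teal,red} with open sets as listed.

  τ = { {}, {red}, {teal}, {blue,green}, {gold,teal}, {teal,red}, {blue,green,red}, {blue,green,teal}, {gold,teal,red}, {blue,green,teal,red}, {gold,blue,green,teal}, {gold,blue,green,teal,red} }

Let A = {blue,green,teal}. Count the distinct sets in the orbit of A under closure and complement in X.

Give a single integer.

complement {gold,red}; its interior {red}; cl(A) = X∖{red} = {gold,blue,green,teal}
With k = closure, c = complement:
  1. A     = {blue,green,teal}
  2. kA    = {gold,blue,green,teal}
  3. cA    = {gold,red}
  4. ckA   = {red}
k, c of each give nothing new

4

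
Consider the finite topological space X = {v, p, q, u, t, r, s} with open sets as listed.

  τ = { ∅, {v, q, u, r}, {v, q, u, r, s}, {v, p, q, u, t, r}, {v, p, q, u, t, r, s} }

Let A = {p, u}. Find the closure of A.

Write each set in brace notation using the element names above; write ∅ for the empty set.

{v, p, q, u, t, r, s}

closure: X∖int(X∖A) = X∖∅ = {v, p, q, u, t, r, s}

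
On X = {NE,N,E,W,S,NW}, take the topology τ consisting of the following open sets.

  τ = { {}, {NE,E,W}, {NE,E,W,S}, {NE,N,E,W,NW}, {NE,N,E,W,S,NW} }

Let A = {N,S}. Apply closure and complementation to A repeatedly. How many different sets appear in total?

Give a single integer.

6

cl via duality: int({NE,E,W,NW}) = {NE,E,W}, so X∖{NE,E,W} = {N,S,NW}
Write k for closure, c for complement:
  1. A     = {N,S}
  2. kA    = {N,S,NW}
  3. cA    = {NE,E,W,NW}
  4. ckA   = {NE,E,W}
  5. kcA   = {NE,N,E,W,S,NW}
  6. ckcA  = {}
applying k or c yields no new set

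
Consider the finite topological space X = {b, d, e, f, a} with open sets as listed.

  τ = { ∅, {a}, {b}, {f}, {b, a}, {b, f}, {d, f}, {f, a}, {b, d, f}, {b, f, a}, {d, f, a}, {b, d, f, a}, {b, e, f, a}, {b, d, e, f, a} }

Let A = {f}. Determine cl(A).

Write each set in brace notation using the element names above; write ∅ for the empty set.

closure: X∖int(X∖A) = X∖{b, a} = {d, e, f}

{d, e, f}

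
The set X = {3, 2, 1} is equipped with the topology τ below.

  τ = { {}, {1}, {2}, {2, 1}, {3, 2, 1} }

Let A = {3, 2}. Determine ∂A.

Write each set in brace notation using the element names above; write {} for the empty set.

{3}

open subsets of A: {}, {2}; so int(A) = {2}
closure: X∖int(X∖A) = X∖{1} = {3, 2}
∂A = {3, 2} minus {2} = {3}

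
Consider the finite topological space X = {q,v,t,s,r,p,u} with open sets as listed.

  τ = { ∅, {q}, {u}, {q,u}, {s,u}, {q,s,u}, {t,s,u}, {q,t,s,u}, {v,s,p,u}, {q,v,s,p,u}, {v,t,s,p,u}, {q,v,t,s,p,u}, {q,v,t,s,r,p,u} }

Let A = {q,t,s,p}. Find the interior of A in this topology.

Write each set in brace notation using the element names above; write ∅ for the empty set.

U open, U⊆A: ∅, {q}. int(A) = ⋃ = {q}

{q}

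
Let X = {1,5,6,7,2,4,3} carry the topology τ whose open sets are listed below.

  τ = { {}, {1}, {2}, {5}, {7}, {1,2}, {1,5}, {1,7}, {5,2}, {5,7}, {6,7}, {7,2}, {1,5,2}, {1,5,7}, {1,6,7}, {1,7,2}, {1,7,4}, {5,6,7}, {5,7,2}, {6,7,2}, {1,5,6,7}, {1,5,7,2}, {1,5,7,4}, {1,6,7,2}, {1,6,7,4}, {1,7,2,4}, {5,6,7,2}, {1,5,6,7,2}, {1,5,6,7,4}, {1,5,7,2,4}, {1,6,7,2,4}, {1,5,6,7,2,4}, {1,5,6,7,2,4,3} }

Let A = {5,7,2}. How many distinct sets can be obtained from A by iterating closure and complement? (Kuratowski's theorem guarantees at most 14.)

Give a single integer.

closure: X∖int(X∖A) = X∖{1} = {5,6,7,2,4,3}
Let k=closure and c=complement:
  1. A     = {5,7,2}
  2. kA    = {5,6,7,2,4,3}
  3. cA    = {1,6,4,3}
  4. ckA   = {1}
  5. kckA  = {1,4,3}
  6. ckckA = {5,6,7,2}
— saturated at 6

6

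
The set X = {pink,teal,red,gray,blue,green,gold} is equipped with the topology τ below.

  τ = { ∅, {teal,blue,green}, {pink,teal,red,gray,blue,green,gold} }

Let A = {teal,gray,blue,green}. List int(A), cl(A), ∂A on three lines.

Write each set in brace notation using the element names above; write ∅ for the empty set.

int(A) = {teal,blue,green}
cl(A)  = {pink,teal,red,gray,blue,green,gold}
∂A     = {pink,red,gray,gold}

interior: largest open inside A is {teal,blue,green} (from ∅, {teal,blue,green})
cl via duality: int({pink,red,gold}) = ∅, so X∖∅ = {pink,teal,red,gray,blue,green,gold}
cl∖int = {pink,red,gray,gold}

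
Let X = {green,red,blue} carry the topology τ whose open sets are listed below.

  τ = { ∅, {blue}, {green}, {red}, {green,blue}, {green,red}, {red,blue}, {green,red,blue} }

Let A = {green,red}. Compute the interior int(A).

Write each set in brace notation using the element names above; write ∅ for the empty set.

{green,red}

interior: largest open inside A is {green,red} (from ∅, {red}, {green}, {green,red})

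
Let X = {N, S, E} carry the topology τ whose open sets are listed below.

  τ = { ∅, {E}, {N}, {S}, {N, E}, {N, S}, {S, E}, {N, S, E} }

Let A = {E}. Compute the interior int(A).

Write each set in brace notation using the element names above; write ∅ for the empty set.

{E}

interior: largest open inside A is {E} (from ∅, {E})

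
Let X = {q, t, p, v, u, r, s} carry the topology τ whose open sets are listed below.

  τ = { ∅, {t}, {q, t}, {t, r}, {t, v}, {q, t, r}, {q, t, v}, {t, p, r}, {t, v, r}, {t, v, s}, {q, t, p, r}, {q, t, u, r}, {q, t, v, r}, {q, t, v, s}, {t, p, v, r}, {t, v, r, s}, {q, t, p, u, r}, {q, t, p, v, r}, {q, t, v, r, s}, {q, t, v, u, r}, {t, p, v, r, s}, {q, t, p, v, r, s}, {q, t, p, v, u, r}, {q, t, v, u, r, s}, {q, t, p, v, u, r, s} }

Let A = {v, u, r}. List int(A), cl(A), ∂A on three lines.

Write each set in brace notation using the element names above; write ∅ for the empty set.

interior: largest open inside A is ∅ (from ∅)
cl via duality: int({q, t, p, s}) = {q, t}, so X∖{q, t} = {p, v, u, r, s}
cl∖int = {p, v, u, r, s}

int(A) = ∅
cl(A)  = {p, v, u, r, s}
∂A     = {p, v, u, r, s}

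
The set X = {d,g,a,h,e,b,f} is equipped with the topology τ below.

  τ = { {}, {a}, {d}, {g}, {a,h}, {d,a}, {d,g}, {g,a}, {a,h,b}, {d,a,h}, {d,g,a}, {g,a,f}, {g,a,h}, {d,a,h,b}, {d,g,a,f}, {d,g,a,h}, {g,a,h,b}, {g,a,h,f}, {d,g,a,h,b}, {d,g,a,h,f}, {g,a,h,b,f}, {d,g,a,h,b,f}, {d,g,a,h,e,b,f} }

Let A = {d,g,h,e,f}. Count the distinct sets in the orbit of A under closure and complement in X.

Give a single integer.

8

cl via duality: int({a,b}) = {a}, so X∖{a} = {d,g,h,e,b,f}
Write k for closure, c for complement:
  1. A     = {d,g,h,e,f}
  2. kA    = {d,g,h,e,b,f}
  3. cA    = {a,b}
  4. ckA   = {a}
  5. kcA   = {a,h,e,b,f}
  6. ckcA  = {d,g}
  7. kckcA = {d,g,e,f}
  8. ckckcA = {a,h,b}
applying k or c yields no new set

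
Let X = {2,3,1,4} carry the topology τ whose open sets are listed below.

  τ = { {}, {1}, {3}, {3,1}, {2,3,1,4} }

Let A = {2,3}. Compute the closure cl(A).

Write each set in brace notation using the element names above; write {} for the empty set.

{2,3,4}

cl via duality: int({1,4}) = {1}, so X∖{1} = {2,3,4}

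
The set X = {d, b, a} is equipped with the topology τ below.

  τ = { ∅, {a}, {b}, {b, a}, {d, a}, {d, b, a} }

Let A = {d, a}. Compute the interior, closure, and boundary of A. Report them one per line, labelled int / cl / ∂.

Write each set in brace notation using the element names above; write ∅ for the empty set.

int(A) = {d, a}
cl(A)  = {d, a}
∂A     = ∅

open subsets of A: ∅, {a}, {d, a}; so int(A) = {d, a}
closure: X∖int(X∖A) = X∖{b} = {d, a}
∂A = {d, a} minus {d, a} = ∅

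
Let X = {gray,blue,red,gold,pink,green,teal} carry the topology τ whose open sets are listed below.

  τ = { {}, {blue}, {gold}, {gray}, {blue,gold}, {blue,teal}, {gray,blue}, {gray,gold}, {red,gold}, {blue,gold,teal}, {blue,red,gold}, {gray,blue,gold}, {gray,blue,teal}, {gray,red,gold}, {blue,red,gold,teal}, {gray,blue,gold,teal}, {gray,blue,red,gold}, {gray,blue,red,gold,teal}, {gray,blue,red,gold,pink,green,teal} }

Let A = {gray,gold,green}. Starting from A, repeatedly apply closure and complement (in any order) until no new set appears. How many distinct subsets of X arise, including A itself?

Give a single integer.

8

complement {blue,red,pink,teal}; its interior {blue,teal}; cl(A) = X∖{blue,teal} = {gray,red,gold,pink,green}
With k = closure, c = complement:
  1. A     = {gray,gold,green}
  2. kA    = {gray,red,gold,pink,green}
  3. cA    = {blue,red,pink,teal}
  4. ckA   = {blue,teal}
  5. kcA   = {blue,red,pink,green,teal}
  6. kckA  = {blue,pink,green,teal}
  7. ckcA  = {gray,gold}
  8. ckckA = {gray,red,gold}
k, c of each give nothing new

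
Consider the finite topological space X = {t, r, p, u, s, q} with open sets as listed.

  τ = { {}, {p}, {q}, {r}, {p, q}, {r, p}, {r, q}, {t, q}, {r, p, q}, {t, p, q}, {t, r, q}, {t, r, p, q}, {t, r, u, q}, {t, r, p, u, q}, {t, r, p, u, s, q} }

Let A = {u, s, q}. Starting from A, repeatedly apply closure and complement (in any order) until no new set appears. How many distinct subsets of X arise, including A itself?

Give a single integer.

8

closure: X∖int(X∖A) = X∖{r, p} = {t, u, s, q}
Let k=closure and c=complement:
  1. A     = {u, s, q}
  2. kA    = {t, u, s, q}
  3. cA    = {t, r, p}
  4. ckA   = {r, p}
  5. kcA   = {t, r, p, u, s}
  6. kckA  = {r, p, u, s}
  7. ckcA  = {q}
  8. ckckA = {t, q}
— saturated at 8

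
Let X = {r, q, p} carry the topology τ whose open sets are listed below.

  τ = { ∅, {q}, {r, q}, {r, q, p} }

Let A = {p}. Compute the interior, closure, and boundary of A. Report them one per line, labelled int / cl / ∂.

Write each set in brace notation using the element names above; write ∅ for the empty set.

interior: largest open inside A is ∅ (from ∅)
cl via duality: int({r, q}) = {r, q}, so X∖{r, q} = {p}
cl∖int = {p}

int(A) = ∅
cl(A)  = {p}
∂A     = {p}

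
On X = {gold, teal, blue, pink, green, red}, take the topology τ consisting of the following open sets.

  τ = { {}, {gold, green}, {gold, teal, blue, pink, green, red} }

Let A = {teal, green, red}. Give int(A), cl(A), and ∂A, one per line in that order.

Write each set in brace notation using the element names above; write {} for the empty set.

int(A) = {}
cl(A)  = {gold, teal, blue, pink, green, red}
∂A     = {gold, teal, blue, pink, green, red}

opens ⊆ A: {}; union → int = {}
complement {gold, blue, pink}; its interior {}; cl(A) = X∖{} = {gold, teal, blue, pink, green, red}
boundary = {gold, teal, blue, pink, green, red} ∖ {} = {gold, teal, blue, pink, green, red}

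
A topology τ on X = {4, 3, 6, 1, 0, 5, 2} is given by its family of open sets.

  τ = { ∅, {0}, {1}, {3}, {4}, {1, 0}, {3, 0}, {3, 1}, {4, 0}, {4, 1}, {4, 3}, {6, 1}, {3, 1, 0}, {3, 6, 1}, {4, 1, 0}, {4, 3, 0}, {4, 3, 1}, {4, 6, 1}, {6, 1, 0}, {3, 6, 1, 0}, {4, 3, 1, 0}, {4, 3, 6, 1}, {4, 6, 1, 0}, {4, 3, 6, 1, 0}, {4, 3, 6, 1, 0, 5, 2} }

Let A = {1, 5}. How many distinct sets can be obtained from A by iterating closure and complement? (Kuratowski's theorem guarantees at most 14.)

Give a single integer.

closure: X∖int(X∖A) = X∖{4, 3, 0} = {6, 1, 5, 2}
Let k=closure and c=complement:
  1. A     = {1, 5}
  2. kA    = {6, 1, 5, 2}
  3. cA    = {4, 3, 6, 0, 2}
  4. ckA   = {4, 3, 0}
  5. kcA   = {4, 3, 6, 0, 5, 2}
  6. kckA  = {4, 3, 0, 5, 2}
  7. ckcA  = {1}
  8. ckckA = {6, 1}
— saturated at 8

8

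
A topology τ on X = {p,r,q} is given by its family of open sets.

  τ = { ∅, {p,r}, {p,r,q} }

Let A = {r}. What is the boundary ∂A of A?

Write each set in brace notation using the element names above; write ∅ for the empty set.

opens ⊆ A: ∅; union → int = ∅
complement {p,q}; its interior ∅; cl(A) = X∖∅ = {p,r,q}
boundary = {p,r,q} ∖ ∅ = {p,r,q}

{p,r,q}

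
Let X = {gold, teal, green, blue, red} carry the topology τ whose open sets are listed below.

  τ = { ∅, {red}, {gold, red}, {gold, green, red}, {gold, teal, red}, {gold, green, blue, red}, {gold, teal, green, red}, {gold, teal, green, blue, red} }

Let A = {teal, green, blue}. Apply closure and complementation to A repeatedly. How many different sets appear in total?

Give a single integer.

4

cl via duality: int({gold, red}) = {gold, red}, so X∖{gold, red} = {teal, green, blue}
Write k for closure, c for complement:
  1. A     = {teal, green, blue}
  2. cA    = {gold, red}
  3. kcA   = {gold, teal, green, blue, red}
  4. ckcA  = ∅
applying k or c yields no new set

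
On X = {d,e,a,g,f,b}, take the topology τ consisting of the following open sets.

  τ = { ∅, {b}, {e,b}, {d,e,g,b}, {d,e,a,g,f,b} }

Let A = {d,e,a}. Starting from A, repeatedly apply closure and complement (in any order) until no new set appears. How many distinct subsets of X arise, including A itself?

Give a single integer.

cl via duality: int({g,f,b}) = {b}, so X∖{b} = {d,e,a,g,f}
Write k for closure, c for complement:
  1. A     = {d,e,a}
  2. kA    = {d,e,a,g,f}
  3. cA    = {g,f,b}
  4. ckA   = {b}
  5. kcA   = {d,e,a,g,f,b}
  6. ckcA  = ∅
applying k or c yields no new set

6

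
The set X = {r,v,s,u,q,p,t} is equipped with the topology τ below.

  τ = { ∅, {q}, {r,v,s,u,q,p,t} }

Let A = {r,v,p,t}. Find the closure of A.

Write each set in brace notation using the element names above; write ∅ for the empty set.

{r,v,s,u,p,t}

closure: X∖int(X∖A) = X∖{q} = {r,v,s,u,p,t}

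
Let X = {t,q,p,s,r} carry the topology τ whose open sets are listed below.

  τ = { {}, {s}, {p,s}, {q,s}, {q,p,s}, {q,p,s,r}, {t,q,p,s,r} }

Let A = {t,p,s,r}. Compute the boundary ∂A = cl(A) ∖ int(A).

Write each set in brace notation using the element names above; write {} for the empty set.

interior: largest open inside A is {p,s} (from {}, {s}, {p,s})
cl via duality: int({q}) = {}, so X∖{} = {t,q,p,s,r}
cl∖int = {t,q,r}

{t,q,r}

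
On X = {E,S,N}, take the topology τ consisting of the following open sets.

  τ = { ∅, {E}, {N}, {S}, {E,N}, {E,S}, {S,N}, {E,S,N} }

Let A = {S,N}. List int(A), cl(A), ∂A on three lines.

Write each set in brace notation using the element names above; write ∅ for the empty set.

int(A) = {S,N}
cl(A)  = {S,N}
∂A     = ∅

interior: largest open inside A is {S,N} (from ∅, {S}, {N}, {S,N})
cl via duality: int({E}) = {E}, so X∖{E} = {S,N}
cl∖int = ∅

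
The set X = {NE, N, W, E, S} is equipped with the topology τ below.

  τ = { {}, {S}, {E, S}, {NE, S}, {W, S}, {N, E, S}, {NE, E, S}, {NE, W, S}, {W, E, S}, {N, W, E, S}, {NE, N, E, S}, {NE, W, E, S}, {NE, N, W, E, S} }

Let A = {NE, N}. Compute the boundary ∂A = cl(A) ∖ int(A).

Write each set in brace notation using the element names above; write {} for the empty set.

opens ⊆ A: {}; union → int = {}
complement {W, E, S}; its interior {W, E, S}; cl(A) = X∖{W, E, S} = {NE, N}
boundary = {NE, N} ∖ {} = {NE, N}

{NE, N}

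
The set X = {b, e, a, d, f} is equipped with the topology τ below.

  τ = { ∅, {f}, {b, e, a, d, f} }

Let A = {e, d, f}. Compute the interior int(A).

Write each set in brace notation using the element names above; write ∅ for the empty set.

{f}

open subsets of A: ∅, {f}; so int(A) = {f}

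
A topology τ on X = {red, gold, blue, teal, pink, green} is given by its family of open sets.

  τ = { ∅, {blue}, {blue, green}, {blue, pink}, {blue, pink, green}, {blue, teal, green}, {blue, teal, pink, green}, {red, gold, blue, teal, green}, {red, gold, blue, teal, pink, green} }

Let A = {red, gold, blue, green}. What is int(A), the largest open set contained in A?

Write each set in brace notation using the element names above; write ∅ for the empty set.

{blue, green}

opens ⊆ A: ∅, {blue}, {blue, green}; union → int = {blue, green}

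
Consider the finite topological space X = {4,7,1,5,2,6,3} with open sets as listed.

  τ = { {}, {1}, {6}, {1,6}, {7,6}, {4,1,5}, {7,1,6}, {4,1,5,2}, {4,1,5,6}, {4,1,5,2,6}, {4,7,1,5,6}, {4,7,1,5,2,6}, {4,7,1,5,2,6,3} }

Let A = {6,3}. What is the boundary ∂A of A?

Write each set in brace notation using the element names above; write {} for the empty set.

U open, U⊆A: {}, {6}. int(A) = ⋃ = {6}
X∖A={4,7,1,5,2}, int(X∖A)={4,1,5,2}, hence cl(A)={7,6,3}
∂A: remove int from cl → {7,3}

{7,3}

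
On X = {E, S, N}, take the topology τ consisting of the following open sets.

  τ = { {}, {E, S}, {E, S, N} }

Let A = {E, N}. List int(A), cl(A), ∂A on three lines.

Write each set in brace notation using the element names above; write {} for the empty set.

U open, U⊆A: {}. int(A) = ⋃ = {}
X∖A={S}, int(X∖A)={}, hence cl(A)={E, S, N}
∂A: remove int from cl → {E, S, N}

int(A) = {}
cl(A)  = {E, S, N}
∂A     = {E, S, N}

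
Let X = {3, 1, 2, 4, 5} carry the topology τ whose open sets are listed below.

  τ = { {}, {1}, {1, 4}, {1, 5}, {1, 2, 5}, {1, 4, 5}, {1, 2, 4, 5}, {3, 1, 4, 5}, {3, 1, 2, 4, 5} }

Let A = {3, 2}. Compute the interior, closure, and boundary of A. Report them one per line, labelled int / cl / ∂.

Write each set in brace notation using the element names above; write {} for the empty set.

int(A) = {}
cl(A)  = {3, 2}
∂A     = {3, 2}

opens ⊆ A: {}; union → int = {}
complement {1, 4, 5}; its interior {1, 4, 5}; cl(A) = X∖{1, 4, 5} = {3, 2}
boundary = {3, 2} ∖ {} = {3, 2}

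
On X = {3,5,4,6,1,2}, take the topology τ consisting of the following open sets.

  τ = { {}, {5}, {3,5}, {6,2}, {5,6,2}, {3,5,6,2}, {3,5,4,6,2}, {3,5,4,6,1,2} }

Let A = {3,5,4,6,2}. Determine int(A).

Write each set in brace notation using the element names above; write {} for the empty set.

{3,5,4,6,2}

interior: largest open inside A is {3,5,4,6,2} (from {}, {5}, {3,5}, {6,2}, {5,6,2}, {3,5,6,2}, {3,5,4,6,2})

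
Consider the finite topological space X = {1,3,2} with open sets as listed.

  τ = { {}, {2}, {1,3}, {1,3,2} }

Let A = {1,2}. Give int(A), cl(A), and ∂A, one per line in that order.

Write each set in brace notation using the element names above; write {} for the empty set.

int(A) = {2}
cl(A)  = {1,3,2}
∂A     = {1,3}

open subsets of A: {}, {2}; so int(A) = {2}
closure: X∖int(X∖A) = X∖{} = {1,3,2}
∂A = {1,3,2} minus {2} = {1,3}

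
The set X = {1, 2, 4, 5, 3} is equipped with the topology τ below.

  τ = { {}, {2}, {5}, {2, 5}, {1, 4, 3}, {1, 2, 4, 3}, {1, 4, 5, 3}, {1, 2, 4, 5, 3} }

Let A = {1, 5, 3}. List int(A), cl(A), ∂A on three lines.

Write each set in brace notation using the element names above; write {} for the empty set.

int(A) = {5}
cl(A)  = {1, 4, 5, 3}
∂A     = {1, 4, 3}

U open, U⊆A: {}, {5}. int(A) = ⋃ = {5}
X∖A={2, 4}, int(X∖A)={2}, hence cl(A)={1, 4, 5, 3}
∂A: remove int from cl → {1, 4, 3}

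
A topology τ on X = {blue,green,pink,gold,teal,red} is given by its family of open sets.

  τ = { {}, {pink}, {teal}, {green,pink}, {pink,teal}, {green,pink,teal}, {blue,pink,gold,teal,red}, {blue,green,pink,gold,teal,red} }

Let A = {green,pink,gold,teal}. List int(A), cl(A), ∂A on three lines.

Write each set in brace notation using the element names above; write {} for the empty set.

int(A) = {green,pink,teal}
cl(A)  = {blue,green,pink,gold,teal,red}
∂A     = {blue,gold,red}

open subsets of A: {}, {pink}, {teal}, {green,pink}, {pink,teal}, {green,pink,teal}; so int(A) = {green,pink,teal}
closure: X∖int(X∖A) = X∖{} = {blue,green,pink,gold,teal,red}
∂A = {blue,green,pink,gold,teal,red} minus {green,pink,teal} = {blue,gold,red}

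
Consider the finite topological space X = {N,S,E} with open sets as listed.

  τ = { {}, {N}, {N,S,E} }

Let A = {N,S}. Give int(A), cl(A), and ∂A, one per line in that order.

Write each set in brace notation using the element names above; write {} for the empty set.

open subsets of A: {}, {N}; so int(A) = {N}
closure: X∖int(X∖A) = X∖{} = {N,S,E}
∂A = {N,S,E} minus {N} = {S,E}

int(A) = {N}
cl(A)  = {N,S,E}
∂A     = {S,E}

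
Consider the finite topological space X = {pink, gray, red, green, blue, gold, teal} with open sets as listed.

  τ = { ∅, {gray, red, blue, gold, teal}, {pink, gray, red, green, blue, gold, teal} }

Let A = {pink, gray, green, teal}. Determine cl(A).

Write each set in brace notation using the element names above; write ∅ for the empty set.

{pink, gray, red, green, blue, gold, teal}

X∖A={red, blue, gold}, int(X∖A)=∅, hence cl(A)={pink, gray, red, green, blue, gold, teal}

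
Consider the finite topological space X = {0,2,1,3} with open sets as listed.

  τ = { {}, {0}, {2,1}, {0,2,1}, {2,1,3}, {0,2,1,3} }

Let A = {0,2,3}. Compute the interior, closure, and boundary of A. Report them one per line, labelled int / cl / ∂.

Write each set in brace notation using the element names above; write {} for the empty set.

interior: largest open inside A is {0} (from {}, {0})
cl via duality: int({1}) = {}, so X∖{} = {0,2,1,3}
cl∖int = {2,1,3}

int(A) = {0}
cl(A)  = {0,2,1,3}
∂A     = {2,1,3}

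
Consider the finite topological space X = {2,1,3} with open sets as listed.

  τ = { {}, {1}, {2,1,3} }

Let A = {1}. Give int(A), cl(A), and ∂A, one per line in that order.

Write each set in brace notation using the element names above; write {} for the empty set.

int(A) = {1}
cl(A)  = {2,1,3}
∂A     = {2,3}

U open, U⊆A: {}, {1}. int(A) = ⋃ = {1}
X∖A={2,3}, int(X∖A)={}, hence cl(A)={2,1,3}
∂A: remove int from cl → {2,3}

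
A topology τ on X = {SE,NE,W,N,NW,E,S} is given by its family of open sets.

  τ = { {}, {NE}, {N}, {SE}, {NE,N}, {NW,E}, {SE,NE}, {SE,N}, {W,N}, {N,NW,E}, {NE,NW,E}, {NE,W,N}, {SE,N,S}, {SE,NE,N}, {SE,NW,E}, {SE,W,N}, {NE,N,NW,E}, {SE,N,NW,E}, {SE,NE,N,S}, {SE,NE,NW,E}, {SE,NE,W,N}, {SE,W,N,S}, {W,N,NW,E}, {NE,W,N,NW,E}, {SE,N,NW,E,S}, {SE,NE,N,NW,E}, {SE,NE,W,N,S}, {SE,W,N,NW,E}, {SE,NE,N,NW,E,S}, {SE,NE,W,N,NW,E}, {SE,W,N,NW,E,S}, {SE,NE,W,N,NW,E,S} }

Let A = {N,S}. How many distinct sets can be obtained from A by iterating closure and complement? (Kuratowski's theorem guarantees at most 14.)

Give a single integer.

8

cl via duality: int({SE,NE,W,NW,E}) = {SE,NE,NW,E}, so X∖{SE,NE,NW,E} = {W,N,S}
Write k for closure, c for complement:
  1. A     = {N,S}
  2. kA    = {W,N,S}
  3. cA    = {SE,NE,W,NW,E}
  4. ckA   = {SE,NE,NW,E}
  5. kcA   = {SE,NE,W,NW,E,S}
  6. kckA  = {SE,NE,NW,E,S}
  7. ckcA  = {N}
  8. ckckA = {W,N}
applying k or c yields no new set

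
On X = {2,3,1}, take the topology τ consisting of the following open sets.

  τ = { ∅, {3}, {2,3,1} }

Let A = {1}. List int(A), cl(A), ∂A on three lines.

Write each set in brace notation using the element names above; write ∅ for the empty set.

U open, U⊆A: ∅. int(A) = ⋃ = ∅
X∖A={2,3}, int(X∖A)={3}, hence cl(A)={2,1}
∂A: remove int from cl → {2,1}

int(A) = ∅
cl(A)  = {2,1}
∂A     = {2,1}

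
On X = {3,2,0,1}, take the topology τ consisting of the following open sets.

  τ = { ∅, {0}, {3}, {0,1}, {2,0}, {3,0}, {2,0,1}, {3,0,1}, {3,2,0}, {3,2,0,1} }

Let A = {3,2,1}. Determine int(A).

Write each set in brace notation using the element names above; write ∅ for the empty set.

interior: largest open inside A is {3} (from ∅, {3})

{3}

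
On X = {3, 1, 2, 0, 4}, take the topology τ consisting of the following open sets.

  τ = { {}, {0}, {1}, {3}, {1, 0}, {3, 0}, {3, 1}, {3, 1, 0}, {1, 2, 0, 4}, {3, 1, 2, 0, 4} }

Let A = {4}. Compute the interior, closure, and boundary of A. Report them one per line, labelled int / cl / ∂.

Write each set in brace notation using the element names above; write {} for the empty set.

interior: largest open inside A is {} (from {})
cl via duality: int({3, 1, 2, 0}) = {3, 1, 0}, so X∖{3, 1, 0} = {2, 4}
cl∖int = {2, 4}

int(A) = {}
cl(A)  = {2, 4}
∂A     = {2, 4}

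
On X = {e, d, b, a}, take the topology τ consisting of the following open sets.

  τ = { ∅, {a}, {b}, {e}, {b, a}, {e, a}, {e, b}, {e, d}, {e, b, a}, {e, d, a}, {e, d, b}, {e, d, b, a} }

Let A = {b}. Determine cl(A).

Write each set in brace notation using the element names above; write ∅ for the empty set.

{b}

closure: X∖int(X∖A) = X∖{e, d, a} = {b}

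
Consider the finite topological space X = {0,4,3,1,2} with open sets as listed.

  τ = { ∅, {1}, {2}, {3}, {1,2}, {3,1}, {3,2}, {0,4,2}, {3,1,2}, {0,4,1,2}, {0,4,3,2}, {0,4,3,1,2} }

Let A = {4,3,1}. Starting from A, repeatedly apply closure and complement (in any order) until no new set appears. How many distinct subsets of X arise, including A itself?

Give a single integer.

6

X∖A={0,2}, int(X∖A)={2}, hence cl(A)={0,4,3,1}
Orbit (k=closure, c=complement):
  1. A     = {4,3,1}
  2. kA    = {0,4,3,1}
  3. cA    = {0,2}
  4. ckA   = {2}
  5. kcA   = {0,4,2}
  6. ckcA  = {3,1}
(closed under both — stop)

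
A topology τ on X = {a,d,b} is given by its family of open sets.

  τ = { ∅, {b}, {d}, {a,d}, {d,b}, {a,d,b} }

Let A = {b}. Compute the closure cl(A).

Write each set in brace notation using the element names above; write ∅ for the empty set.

{b}

closure: X∖int(X∖A) = X∖{a,d} = {b}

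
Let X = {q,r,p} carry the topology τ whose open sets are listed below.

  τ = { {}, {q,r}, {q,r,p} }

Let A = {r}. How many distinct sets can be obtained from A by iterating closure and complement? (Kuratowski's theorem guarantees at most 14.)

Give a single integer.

4

X∖A={q,p}, int(X∖A)={}, hence cl(A)={q,r,p}
Orbit (k=closure, c=complement):
  1. A     = {r}
  2. kA    = {q,r,p}
  3. cA    = {q,p}
  4. ckA   = {}
(closed under both — stop)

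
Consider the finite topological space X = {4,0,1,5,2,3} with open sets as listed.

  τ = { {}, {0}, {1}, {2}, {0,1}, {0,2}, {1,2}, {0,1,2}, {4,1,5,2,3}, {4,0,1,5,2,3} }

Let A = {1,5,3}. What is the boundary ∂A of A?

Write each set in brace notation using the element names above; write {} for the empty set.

{4,5,3}

interior: largest open inside A is {1} (from {}, {1})
cl via duality: int({4,0,2}) = {0,2}, so X∖{0,2} = {4,1,5,3}
cl∖int = {4,5,3}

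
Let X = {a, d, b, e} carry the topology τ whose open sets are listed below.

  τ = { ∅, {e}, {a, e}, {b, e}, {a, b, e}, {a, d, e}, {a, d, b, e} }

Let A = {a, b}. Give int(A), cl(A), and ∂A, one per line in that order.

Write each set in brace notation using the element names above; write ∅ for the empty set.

int(A) = ∅
cl(A)  = {a, d, b}
∂A     = {a, d, b}

opens ⊆ A: ∅; union → int = ∅
complement {d, e}; its interior {e}; cl(A) = X∖{e} = {a, d, b}
boundary = {a, d, b} ∖ ∅ = {a, d, b}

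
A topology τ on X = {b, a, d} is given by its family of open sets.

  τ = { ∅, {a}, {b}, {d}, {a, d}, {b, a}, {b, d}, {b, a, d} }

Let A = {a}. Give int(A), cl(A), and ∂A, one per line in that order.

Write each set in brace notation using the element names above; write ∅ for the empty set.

int(A) = {a}
cl(A)  = {a}
∂A     = ∅

opens ⊆ A: ∅, {a}; union → int = {a}
complement {b, d}; its interior {b, d}; cl(A) = X∖{b, d} = {a}
boundary = {a} ∖ {a} = ∅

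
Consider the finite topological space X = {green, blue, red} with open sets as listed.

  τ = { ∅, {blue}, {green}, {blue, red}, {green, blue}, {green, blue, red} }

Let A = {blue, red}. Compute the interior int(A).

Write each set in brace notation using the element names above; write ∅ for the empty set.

{blue, red}

open subsets of A: ∅, {blue}, {blue, red}; so int(A) = {blue, red}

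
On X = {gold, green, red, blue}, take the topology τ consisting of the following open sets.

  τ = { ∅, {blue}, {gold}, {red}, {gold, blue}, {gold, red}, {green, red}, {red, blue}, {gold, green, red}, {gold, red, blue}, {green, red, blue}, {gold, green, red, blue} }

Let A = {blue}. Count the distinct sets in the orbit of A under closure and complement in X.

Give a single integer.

2

complement {gold, green, red}; its interior {gold, green, red}; cl(A) = X∖{gold, green, red} = {blue}
With k = closure, c = complement:
  1. A     = {blue}
  2. cA    = {gold, green, red}
k, c of each give nothing new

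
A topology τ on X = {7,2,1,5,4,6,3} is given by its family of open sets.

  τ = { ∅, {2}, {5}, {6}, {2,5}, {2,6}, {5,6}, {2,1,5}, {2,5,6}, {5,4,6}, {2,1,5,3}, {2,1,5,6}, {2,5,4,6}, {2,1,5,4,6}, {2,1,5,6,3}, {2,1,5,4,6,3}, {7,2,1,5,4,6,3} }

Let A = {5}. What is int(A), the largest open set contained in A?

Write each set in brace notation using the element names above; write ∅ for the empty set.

{5}

open subsets of A: ∅, {5}; so int(A) = {5}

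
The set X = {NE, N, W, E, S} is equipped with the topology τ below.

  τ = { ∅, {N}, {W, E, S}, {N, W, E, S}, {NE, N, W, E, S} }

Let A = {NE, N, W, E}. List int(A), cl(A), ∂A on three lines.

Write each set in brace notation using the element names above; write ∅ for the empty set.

opens ⊆ A: ∅, {N}; union → int = {N}
complement {S}; its interior ∅; cl(A) = X∖∅ = {NE, N, W, E, S}
boundary = {NE, N, W, E, S} ∖ {N} = {NE, W, E, S}

int(A) = {N}
cl(A)  = {NE, N, W, E, S}
∂A     = {NE, W, E, S}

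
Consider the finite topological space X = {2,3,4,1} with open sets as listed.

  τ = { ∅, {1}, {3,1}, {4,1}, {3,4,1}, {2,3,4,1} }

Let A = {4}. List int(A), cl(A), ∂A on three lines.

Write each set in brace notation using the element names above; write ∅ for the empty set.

interior: largest open inside A is ∅ (from ∅)
cl via duality: int({2,3,1}) = {3,1}, so X∖{3,1} = {2,4}
cl∖int = {2,4}

int(A) = ∅
cl(A)  = {2,4}
∂A     = {2,4}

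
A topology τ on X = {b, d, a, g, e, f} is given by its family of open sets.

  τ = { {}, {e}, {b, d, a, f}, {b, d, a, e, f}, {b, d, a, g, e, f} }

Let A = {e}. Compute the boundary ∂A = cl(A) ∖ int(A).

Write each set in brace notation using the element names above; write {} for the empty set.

{g}

opens ⊆ A: {}, {e}; union → int = {e}
complement {b, d, a, g, f}; its interior {b, d, a, f}; cl(A) = X∖{b, d, a, f} = {g, e}
boundary = {g, e} ∖ {e} = {g}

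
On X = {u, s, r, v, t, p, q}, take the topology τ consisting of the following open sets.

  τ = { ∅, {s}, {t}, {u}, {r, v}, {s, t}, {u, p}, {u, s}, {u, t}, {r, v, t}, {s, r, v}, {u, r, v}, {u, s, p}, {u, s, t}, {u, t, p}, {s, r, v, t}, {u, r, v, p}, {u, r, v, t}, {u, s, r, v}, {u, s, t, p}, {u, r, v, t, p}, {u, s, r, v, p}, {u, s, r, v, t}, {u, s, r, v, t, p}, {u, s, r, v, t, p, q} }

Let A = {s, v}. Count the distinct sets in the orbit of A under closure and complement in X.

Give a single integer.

complement {u, r, t, p, q}; its interior {u, t, p}; cl(A) = X∖{u, t, p} = {s, r, v, q}
With k = closure, c = complement:
  1. A     = {s, v}
  2. kA    = {s, r, v, q}
  3. cA    = {u, r, t, p, q}
  4. ckA   = {u, t, p}
  5. kcA   = {u, r, v, t, p, q}
  6. kckA  = {u, t, p, q}
  7. ckcA  = {s}
  8. ckckA = {s, r, v}
  9. kckcA = {s, q}
  10. ckckcA = {u, r, v, t, p}
k, c of each give nothing new

10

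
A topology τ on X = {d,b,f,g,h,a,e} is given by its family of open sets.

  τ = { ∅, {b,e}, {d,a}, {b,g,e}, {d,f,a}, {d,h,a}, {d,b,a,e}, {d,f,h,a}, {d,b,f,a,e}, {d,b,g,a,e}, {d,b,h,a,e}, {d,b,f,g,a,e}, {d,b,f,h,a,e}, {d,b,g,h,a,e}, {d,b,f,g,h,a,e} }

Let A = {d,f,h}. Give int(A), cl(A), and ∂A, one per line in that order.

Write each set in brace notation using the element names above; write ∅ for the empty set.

interior: largest open inside A is ∅ (from ∅)
cl via duality: int({b,g,a,e}) = {b,g,e}, so X∖{b,g,e} = {d,f,h,a}
cl∖int = {d,f,h,a}

int(A) = ∅
cl(A)  = {d,f,h,a}
∂A     = {d,f,h,a}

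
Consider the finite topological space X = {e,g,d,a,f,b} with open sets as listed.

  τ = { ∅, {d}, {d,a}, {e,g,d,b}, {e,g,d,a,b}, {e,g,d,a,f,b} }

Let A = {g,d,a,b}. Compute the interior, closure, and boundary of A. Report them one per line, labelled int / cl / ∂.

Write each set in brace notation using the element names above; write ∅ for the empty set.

int(A) = {d,a}
cl(A)  = {e,g,d,a,f,b}
∂A     = {e,g,f,b}

open subsets of A: ∅, {d}, {d,a}; so int(A) = {d,a}
closure: X∖int(X∖A) = X∖∅ = {e,g,d,a,f,b}
∂A = {e,g,d,a,f,b} minus {d,a} = {e,g,f,b}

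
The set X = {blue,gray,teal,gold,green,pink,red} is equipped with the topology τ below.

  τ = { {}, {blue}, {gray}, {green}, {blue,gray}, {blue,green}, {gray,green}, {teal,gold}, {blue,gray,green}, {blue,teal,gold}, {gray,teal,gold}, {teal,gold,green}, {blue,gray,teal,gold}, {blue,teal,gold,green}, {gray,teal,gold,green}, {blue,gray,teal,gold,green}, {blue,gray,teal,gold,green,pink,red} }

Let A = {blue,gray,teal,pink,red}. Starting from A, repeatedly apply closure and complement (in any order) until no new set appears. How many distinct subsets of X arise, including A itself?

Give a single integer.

closure: X∖int(X∖A) = X∖{green} = {blue,gray,teal,gold,pink,red}
Let k=closure and c=complement:
  1. A     = {blue,gray,teal,pink,red}
  2. kA    = {blue,gray,teal,gold,pink,red}
  3. cA    = {gold,green}
  4. ckA   = {green}
  5. kcA   = {teal,gold,green,pink,red}
  6. kckA  = {green,pink,red}
  7. ckcA  = {blue,gray}
  8. ckckA = {blue,gray,teal,gold}
  9. kckcA = {blue,gray,pink,red}
  10. ckckcA = {teal,gold,green}
— saturated at 10

10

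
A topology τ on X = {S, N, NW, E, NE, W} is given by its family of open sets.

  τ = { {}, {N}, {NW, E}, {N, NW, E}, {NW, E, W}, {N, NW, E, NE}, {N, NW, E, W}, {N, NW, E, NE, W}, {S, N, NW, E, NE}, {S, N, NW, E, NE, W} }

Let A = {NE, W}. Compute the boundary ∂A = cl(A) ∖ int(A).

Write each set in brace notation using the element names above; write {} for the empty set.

U open, U⊆A: {}. int(A) = ⋃ = {}
X∖A={S, N, NW, E}, int(X∖A)={N, NW, E}, hence cl(A)={S, NE, W}
∂A: remove int from cl → {S, NE, W}

{S, NE, W}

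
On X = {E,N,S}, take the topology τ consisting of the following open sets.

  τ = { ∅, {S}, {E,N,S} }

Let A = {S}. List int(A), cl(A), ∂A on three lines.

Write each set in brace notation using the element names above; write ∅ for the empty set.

int(A) = {S}
cl(A)  = {E,N,S}
∂A     = {E,N}

U open, U⊆A: ∅, {S}. int(A) = ⋃ = {S}
X∖A={E,N}, int(X∖A)=∅, hence cl(A)={E,N,S}
∂A: remove int from cl → {E,N}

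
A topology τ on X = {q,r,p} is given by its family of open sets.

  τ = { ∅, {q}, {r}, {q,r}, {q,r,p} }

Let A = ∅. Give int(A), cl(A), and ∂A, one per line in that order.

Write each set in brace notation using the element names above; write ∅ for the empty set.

open subsets of A: ∅; so int(A) = ∅
closure: X∖int(X∖A) = X∖{q,r,p} = ∅
∂A = ∅ minus ∅ = ∅

int(A) = ∅
cl(A)  = ∅
∂A     = ∅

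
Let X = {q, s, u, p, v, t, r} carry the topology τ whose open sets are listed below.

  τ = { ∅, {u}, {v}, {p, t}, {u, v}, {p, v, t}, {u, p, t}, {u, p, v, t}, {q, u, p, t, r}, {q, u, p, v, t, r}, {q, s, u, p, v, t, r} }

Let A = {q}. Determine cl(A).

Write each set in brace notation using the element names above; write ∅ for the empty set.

X∖A={s, u, p, v, t, r}, int(X∖A)={u, p, v, t}, hence cl(A)={q, s, r}

{q, s, r}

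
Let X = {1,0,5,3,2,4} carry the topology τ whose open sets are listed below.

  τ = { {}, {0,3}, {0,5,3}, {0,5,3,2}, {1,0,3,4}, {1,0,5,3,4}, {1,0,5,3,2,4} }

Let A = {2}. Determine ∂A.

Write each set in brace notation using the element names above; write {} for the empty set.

interior: largest open inside A is {} (from {})
cl via duality: int({1,0,5,3,4}) = {1,0,5,3,4}, so X∖{1,0,5,3,4} = {2}
cl∖int = {2}

{2}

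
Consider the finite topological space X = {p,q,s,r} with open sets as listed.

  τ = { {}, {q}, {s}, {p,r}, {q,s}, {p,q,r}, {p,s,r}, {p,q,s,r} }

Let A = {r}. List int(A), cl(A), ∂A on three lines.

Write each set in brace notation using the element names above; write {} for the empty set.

open subsets of A: {}; so int(A) = {}
closure: X∖int(X∖A) = X∖{q,s} = {p,r}
∂A = {p,r} minus {} = {p,r}

int(A) = {}
cl(A)  = {p,r}
∂A     = {p,r}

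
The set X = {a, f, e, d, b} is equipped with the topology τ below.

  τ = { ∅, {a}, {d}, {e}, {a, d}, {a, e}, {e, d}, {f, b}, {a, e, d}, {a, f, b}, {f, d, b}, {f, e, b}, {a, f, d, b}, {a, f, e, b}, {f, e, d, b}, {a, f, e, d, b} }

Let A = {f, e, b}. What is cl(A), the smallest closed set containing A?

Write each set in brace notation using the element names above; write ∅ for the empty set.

{f, e, b}

X∖A={a, d}, int(X∖A)={a, d}, hence cl(A)={f, e, b}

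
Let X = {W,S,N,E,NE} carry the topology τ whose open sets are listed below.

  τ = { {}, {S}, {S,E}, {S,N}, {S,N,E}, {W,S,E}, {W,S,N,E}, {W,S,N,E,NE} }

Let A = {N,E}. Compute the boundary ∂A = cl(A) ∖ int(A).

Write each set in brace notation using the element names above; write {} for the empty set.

opens ⊆ A: {}; union → int = {}
complement {W,S,NE}; its interior {S}; cl(A) = X∖{S} = {W,N,E,NE}
boundary = {W,N,E,NE} ∖ {} = {W,N,E,NE}

{W,N,E,NE}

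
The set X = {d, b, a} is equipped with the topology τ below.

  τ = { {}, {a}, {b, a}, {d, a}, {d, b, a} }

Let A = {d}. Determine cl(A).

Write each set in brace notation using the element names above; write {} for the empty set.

complement {b, a}; its interior {b, a}; cl(A) = X∖{b, a} = {d}

{d}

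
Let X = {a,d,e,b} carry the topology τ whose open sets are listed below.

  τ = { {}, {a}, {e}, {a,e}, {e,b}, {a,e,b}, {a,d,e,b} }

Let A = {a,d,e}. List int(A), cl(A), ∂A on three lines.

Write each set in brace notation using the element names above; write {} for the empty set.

int(A) = {a,e}
cl(A)  = {a,d,e,b}
∂A     = {d,b}

U open, U⊆A: {}, {e}, {a}, {a,e}. int(A) = ⋃ = {a,e}
X∖A={b}, int(X∖A)={}, hence cl(A)={a,d,e,b}
∂A: remove int from cl → {d,b}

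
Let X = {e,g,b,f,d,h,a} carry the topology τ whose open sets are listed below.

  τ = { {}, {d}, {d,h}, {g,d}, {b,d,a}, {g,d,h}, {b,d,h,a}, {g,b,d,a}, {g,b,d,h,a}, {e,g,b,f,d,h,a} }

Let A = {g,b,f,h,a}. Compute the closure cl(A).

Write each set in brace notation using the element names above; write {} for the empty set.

cl via duality: int({e,d}) = {d}, so X∖{d} = {e,g,b,f,h,a}

{e,g,b,f,h,a}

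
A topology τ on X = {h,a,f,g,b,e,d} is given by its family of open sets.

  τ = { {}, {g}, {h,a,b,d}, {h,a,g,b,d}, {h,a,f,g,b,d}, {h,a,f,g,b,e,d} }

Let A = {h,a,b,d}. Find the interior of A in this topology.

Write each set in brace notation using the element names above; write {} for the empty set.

{h,a,b,d}

opens ⊆ A: {}, {h,a,b,d}; union → int = {h,a,b,d}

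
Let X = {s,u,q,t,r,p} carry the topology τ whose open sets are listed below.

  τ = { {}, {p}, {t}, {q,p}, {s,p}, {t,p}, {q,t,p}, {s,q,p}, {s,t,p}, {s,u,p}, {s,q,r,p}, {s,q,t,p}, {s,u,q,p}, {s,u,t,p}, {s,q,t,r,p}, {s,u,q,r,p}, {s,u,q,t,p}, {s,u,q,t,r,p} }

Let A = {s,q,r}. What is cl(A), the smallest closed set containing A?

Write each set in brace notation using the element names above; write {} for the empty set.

{s,u,q,r}

X∖A={u,t,p}, int(X∖A)={t,p}, hence cl(A)={s,u,q,r}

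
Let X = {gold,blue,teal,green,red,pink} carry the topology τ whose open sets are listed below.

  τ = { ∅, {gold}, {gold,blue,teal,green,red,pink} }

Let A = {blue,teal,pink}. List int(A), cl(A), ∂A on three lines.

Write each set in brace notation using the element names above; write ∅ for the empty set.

open subsets of A: ∅; so int(A) = ∅
closure: X∖int(X∖A) = X∖{gold} = {blue,teal,green,red,pink}
∂A = {blue,teal,green,red,pink} minus ∅ = {blue,teal,green,red,pink}

int(A) = ∅
cl(A)  = {blue,teal,green,red,pink}
∂A     = {blue,teal,green,red,pink}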